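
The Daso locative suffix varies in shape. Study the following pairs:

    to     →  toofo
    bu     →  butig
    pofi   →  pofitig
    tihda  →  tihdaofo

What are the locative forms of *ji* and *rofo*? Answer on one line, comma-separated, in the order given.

Looking at the last vowel of each stem: -tig when the last vowel of the stem is a high vowel (*bu*, *pofi*); -ofo when the last vowel of the stem is a non-high vowel (*to*, *tihda*).
The last vowel of *ji* is /i/, which is a high vowel, so the suffix is -tig, giving *jitig*.
*rofo* — last vowel /o/ (a non-high vowel) → -ofo → *rofoofo*.

jitig, rofoofo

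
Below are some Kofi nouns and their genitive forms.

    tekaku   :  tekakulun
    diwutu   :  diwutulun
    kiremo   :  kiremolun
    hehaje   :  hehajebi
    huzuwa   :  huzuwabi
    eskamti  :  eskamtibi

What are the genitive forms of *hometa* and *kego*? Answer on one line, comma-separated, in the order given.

hometabi, kegolun

The pattern is rounding harmony: -lun when the last vowel of the stem is a rounded vowel (*tekaku*, *diwutu*, *kiremo*); -bi when the last vowel of the stem is an unrounded vowel (*hehaje*, *huzuwa*, *eskamti*).
*hometa* — last vowel /a/ (an unrounded vowel) → -bi → *hometabi*.
*kego*: last vowel = /o/, a rounded vowel → -lun → *kegolun*.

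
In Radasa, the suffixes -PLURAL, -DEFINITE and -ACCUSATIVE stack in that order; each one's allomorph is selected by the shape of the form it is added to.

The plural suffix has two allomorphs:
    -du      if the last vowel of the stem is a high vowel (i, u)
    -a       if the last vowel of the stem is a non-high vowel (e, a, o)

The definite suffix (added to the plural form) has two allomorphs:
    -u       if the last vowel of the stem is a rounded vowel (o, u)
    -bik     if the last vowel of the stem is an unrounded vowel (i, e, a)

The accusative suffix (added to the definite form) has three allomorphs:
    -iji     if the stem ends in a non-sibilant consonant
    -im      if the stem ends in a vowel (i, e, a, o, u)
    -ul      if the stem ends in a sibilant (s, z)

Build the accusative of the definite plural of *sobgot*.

Since the last vowel of *sobgot* is /o/ (a non-high vowel), it takes -a, giving *sobgota*.
The last vowel of the plural form *sobgota* is /a/, which is an unrounded vowel, so the definite suffix is -bik, giving *sobgotabik*.
The definite form *sobgotabik* — final sound /k/ (a non-sibilant consonant) → -iji → *sobgotabikiji*.

sobgotabikiji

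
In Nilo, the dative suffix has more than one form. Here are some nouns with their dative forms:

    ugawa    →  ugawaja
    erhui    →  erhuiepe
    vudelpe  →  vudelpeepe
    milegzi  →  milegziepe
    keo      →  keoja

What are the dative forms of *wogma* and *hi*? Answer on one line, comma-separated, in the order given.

wogmaja, hiepe

The alternation tracks the last vowel of the stem — -epe when the last vowel of the stem is a front vowel (*erhui*, *vudelpe*, *milegzi*); -ja when the last vowel of the stem is a back vowel (*ugawa*, *keo*).
*wogma*: last vowel = /a/, a back vowel → -ja → *wogmaja*.
Since the last vowel of *hi* is /i/ (a front vowel), it takes -epe, giving *hiepe*.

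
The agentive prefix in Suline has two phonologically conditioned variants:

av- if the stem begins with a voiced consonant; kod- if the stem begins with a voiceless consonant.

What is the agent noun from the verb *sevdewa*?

kodsevdewa

*sevdewa* — first consonant /s/ (voiceless) → kod- → *kodsevdewa*.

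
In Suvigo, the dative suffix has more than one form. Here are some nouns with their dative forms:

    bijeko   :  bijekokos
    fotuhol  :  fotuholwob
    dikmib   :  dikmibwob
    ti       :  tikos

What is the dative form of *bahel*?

bahelwob

The suffix is conditioned by the final sound: -wob when the stem ends in a consonant (*fotuhol*, *dikmib*); -kos when the stem ends in a vowel (*bijeko*, *ti*).
*bahel* — final sound /l/ (a consonant) → -wob → *bahelwob*.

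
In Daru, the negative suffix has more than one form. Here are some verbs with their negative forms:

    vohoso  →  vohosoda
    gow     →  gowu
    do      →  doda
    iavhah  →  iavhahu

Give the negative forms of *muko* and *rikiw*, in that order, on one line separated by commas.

The alternation tracks the final sound of the stem — -u when the stem ends in a consonant (*gow*, *iavhah*); -da when the stem ends in a vowel (*vohoso*, *do*).
*muko*: final sound = /o/, a vowel → -da → *mukoda*.
*rikiw*: final sound = /w/, a consonant → -u → *rikiwu*.

mukoda, rikiwu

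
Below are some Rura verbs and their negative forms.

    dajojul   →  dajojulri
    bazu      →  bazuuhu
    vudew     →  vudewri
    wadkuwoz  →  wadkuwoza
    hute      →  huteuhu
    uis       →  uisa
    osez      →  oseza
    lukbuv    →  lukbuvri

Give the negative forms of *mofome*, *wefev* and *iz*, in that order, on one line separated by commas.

mofomeuhu, wefevri, iza

The suffix is conditioned by the final sound: -a when the stem ends in a sibilant (*wadkuwoz*, *uis*, *osez*); -ri when the stem ends in a non-sibilant consonant (*dajojul*, *vudew*, *lukbuv*); -uhu when the stem ends in a vowel (*bazu*, *hute*).
The final sound of *mofome* is /e/, which is a vowel, so the suffix is -uhu, giving *mofomeuhu*.
The final sound of *wefev* is /v/, which is a non-sibilant consonant, so the suffix is -ri, giving *wefevri*.
The final sound of *iz* is /z/, which is a sibilant, so the suffix is -a, giving *iza*.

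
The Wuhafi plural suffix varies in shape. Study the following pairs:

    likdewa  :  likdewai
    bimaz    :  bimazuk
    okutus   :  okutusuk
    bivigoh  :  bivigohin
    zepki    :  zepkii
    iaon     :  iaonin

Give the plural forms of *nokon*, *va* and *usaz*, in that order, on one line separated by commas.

nokonin, vai, usazuk

The alternation tracks the final sound of the stem — -uk when the stem ends in a sibilant (*bimaz*, *okutus*); -in when the stem ends in a non-sibilant consonant (*bivigoh*, *iaon*); -i when the stem ends in a vowel (*likdewa*, *zepki*).
The final sound of *nokon* is /n/, which is a non-sibilant consonant, so the suffix is -in, giving *nokonin*.
Since the final sound of *va* is /a/ (a vowel), it takes -i, giving *vai*.
Since the final sound of *usaz* is /z/ (a sibilant), it takes -uk, giving *usazuk*.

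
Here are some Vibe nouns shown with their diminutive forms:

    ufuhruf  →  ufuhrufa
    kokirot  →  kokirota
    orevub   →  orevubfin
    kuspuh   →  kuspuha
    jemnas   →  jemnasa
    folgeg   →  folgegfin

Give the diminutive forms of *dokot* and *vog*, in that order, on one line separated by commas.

dokota, vogfin

The suffix is conditioned by the final consonant: -a when the stem ends in a voiceless consonant (*ufuhruf*, *kokirot*, *kuspuh*, *jemnas*); -fin when the stem ends in a voiced consonant (*orevub*, *folgeg*).
*dokot*: final consonant = /t/, voiceless → -a → *dokota*.
The final consonant of *vog* is /g/, which is voiced, so the suffix is -fin, giving *vogfin*.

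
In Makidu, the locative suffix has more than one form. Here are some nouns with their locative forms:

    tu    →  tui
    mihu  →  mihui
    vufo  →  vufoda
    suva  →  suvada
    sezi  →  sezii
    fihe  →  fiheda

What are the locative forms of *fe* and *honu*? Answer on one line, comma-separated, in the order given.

The suffix is conditioned by the last vowel: -i when the last vowel of the stem is a high vowel (*tu*, *mihu*, *sezi*); -da when the last vowel of the stem is a non-high vowel (*vufo*, *suva*, *fihe*).
*fe*: last vowel = /e/, a non-high vowel → -da → *feda*.
*honu* — last vowel /u/ (a high vowel) → -i → *honui*.

feda, honui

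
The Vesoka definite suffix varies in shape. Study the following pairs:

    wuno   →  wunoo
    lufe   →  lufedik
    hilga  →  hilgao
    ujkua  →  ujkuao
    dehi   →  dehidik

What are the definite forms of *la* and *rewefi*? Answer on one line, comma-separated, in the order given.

The suffix is conditioned by the last vowel: -dik when the last vowel of the stem is a front vowel (*lufe*, *dehi*); -o when the last vowel of the stem is a back vowel (*wuno*, *hilga*, *ujkua*).
The last vowel of *la* is /a/, which is a back vowel, so the suffix is -o, giving *lao*.
The last vowel of *rewefi* is /i/, which is a front vowel, so the suffix is -dik, giving *rewefidik*.

lao, rewefidik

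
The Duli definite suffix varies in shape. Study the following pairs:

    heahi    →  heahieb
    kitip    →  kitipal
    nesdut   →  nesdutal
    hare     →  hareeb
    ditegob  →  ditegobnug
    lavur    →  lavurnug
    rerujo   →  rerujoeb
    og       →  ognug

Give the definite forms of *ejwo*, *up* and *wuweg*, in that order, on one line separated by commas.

ejwoeb, upal, wuwegnug

The pattern is voicing of the final sound: -al when the stem ends in a voiceless consonant (*kitip*, *nesdut*); -nug when the stem ends in a voiced consonant (*ditegob*, *lavur*, *og*); -eb when the stem ends in a vowel (*heahi*, *hare*, *rerujo*).
*ejwo*: final sound = /o/, a vowel → -eb → *ejwoeb*.
The final sound of *up* is /p/, which is a voiceless consonant, so the suffix is -al, giving *upal*.
*wuweg*: final sound = /g/, a voiced consonant → -nug → *wuwegnug*.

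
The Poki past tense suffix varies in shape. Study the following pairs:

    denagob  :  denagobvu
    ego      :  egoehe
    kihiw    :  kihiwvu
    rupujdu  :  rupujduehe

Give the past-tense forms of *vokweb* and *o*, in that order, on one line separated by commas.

vokwebvu, oehe

The pattern is consonant vs. vowel: -vu when the stem ends in a consonant (*denagob*, *kihiw*); -ehe when the stem ends in a vowel (*ego*, *rupujdu*).
*vokweb*: final sound = /b/, a consonant → -vu → *vokwebvu*.
*o*: final sound = /o/, a vowel → -ehe → *oehe*.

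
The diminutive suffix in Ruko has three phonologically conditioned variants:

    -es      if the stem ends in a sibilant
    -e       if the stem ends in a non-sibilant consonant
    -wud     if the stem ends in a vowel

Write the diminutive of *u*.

uwud

*u*: final sound = /u/, a vowel → -wud → *uwud*.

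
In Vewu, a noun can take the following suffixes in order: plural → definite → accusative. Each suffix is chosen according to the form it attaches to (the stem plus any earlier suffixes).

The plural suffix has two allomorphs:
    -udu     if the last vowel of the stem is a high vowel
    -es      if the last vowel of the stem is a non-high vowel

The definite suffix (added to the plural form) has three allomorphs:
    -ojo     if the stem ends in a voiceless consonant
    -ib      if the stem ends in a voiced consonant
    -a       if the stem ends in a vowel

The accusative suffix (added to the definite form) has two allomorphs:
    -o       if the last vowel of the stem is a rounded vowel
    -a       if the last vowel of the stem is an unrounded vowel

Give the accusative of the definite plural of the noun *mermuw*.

Since the last vowel of *mermuw* is /u/ (a high vowel), it takes -udu, giving *mermuwudu*.
The plural form *mermuwudu*: final sound = /u/, a vowel → -a → *mermuwudua*.
The last vowel of the definite form *mermuwudua* is /a/, which is an unrounded vowel, so the accusative suffix is -a, giving *mermuwuduaa*.

mermuwuduaa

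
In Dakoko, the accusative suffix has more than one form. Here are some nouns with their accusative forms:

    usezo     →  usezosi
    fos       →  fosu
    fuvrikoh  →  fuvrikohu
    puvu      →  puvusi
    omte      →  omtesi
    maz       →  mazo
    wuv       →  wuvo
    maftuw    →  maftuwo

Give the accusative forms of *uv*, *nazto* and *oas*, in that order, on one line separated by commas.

uvo, naztosi, oasu

The suffix is conditioned by the final sound: -u when the stem ends in a voiceless consonant (*fos*, *fuvrikoh*); -o when the stem ends in a voiced consonant (*maz*, *wuv*, *maftuw*); -si when the stem ends in a vowel (*usezo*, *puvu*, *omte*).
*uv* — final sound /v/ (a voiced consonant) → -o → *uvo*.
*nazto* — final sound /o/ (a vowel) → -si → *naztosi*.
*oas* — final sound /s/ (a voiceless consonant) → -u → *oasu*.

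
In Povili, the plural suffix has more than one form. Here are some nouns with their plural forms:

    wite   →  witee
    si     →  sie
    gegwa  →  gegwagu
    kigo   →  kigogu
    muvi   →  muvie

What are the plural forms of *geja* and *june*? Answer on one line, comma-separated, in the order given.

gejagu, junee

Looking at the last vowel of each stem: -e when the last vowel of the stem is a front vowel (*wite*, *si*, *muvi*); -gu when the last vowel of the stem is a back vowel (*gegwa*, *kigo*).
The last vowel of *geja* is /a/, which is a back vowel, so the suffix is -gu, giving *gejagu*.
*june* — last vowel /e/ (a front vowel) → -e → *junee*.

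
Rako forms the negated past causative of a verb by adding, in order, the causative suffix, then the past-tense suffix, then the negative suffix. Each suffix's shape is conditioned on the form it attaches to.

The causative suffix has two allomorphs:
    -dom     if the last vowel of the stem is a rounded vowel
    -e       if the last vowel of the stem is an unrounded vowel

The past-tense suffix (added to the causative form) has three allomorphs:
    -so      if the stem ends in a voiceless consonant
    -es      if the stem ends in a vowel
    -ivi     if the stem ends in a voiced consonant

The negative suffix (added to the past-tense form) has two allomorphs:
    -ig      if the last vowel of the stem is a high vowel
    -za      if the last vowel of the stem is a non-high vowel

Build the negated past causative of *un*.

Since the last vowel of *un* is /u/ (a rounded vowel), it takes -dom, giving *undom*.
The causative form *undom*: final sound = /m/, a voiced consonant → -ivi → *undomivi*.
The past-tense form *undomivi* — last vowel /i/ (a high vowel) → -ig → *undomiviig*.

undomiviig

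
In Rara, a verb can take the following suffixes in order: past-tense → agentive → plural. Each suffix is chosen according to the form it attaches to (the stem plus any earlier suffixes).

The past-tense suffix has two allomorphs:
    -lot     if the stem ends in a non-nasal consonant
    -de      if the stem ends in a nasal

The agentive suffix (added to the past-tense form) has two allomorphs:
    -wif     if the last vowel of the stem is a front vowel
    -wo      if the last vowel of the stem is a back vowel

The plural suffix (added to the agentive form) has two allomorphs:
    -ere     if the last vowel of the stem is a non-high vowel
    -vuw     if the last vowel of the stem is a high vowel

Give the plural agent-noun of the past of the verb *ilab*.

The final consonant of *ilab* is /b/, which is non-nasal, so the past-tense suffix is -lot, giving *ilablot*.
Since the last vowel of the past-tense form *ilablot* is /o/ (a back vowel), it takes -wo, giving *ilablotwo*.
The last vowel of the agentive form *ilablotwo* is /o/, which is a non-high vowel, so the plural suffix is -ere, giving *ilablotwoere*.

ilablotwoere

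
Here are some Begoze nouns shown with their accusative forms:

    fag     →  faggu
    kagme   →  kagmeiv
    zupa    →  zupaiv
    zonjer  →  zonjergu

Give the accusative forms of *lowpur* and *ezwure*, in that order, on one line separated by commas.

lowpurgu, ezwureiv

Looking at the final sound of each stem: -gu when the stem ends in a consonant (*fag*, *zonjer*); -iv when the stem ends in a vowel (*kagme*, *zupa*).
The final sound of *lowpur* is /r/, which is a consonant, so the suffix is -gu, giving *lowpurgu*.
*ezwure* — final sound /e/ (a vowel) → -iv → *ezwureiv*.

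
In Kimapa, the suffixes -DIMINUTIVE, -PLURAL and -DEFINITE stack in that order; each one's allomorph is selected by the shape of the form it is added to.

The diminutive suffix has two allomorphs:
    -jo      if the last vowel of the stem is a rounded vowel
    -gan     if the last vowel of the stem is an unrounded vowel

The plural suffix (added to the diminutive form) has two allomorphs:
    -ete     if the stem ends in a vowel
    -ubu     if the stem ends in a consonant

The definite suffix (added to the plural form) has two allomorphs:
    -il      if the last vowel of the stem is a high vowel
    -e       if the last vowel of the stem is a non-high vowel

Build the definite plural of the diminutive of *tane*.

*tane*: last vowel = /e/, an unrounded vowel → -gan → *tanegan*.
The diminutive form *tanegan*: final sound = /n/, a consonant → -ubu → *taneganubu*.
Since the last vowel of the plural form *taneganubu* is /u/ (a high vowel), it takes -il, giving *taneganubuil*.

taneganubuil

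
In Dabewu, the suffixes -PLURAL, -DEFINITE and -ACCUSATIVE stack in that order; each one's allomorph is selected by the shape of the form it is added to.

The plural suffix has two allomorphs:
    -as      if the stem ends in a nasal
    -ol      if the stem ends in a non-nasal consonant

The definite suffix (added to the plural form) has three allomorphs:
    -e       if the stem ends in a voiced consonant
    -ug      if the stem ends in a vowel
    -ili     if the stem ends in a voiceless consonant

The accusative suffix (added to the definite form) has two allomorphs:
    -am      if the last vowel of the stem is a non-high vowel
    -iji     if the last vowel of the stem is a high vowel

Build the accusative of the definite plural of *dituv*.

The final consonant of *dituv* is /v/, which is non-nasal, so the plural suffix is -ol, giving *dituvol*.
The plural form *dituvol* — final sound /l/ (a voiced consonant) → -e → *dituvole*.
The definite form *dituvole*: last vowel = /e/, a non-high vowel → -am → *dituvoleam*.

dituvoleam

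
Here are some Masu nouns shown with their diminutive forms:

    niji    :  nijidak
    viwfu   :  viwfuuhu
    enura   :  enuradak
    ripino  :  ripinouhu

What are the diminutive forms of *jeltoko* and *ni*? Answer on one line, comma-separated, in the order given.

The suffix is conditioned by the last vowel: -uhu when the last vowel of the stem is a rounded vowel (*viwfu*, *ripino*); -dak when the last vowel of the stem is an unrounded vowel (*niji*, *enura*).
Since the last vowel of *jeltoko* is /o/ (a rounded vowel), it takes -uhu, giving *jeltokouhu*.
*ni*: last vowel = /i/, an unrounded vowel → -dak → *nidak*.

jeltokouhu, nidak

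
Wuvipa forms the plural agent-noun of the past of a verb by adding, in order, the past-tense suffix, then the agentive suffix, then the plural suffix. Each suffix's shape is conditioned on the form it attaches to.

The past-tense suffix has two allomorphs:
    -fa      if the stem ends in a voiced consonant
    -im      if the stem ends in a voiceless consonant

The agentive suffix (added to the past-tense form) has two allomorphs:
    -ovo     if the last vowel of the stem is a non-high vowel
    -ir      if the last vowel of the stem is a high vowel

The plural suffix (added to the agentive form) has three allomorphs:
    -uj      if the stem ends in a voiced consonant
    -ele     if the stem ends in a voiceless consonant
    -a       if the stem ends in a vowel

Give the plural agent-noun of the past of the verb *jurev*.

The final consonant of *jurev* is /v/, which is voiced, so the past-tense suffix is -fa, giving *jurevfa*.
The past-tense form *jurevfa*: last vowel = /a/, a non-high vowel → -ovo → *jurevfaovo*.
The final sound of the agentive form *jurevfaovo* is /o/, which is a vowel, so the plural suffix is -a, giving *jurevfaovoa*.

jurevfaovoa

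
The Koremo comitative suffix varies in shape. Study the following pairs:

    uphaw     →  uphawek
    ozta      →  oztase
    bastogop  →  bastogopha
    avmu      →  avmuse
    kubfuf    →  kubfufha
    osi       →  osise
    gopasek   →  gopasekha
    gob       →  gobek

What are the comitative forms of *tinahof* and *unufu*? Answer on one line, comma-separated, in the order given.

tinahofha, unufuse

The suffix is conditioned by the final sound: -ha when the stem ends in a voiceless consonant (*bastogop*, *kubfuf*, *gopasek*); -ek when the stem ends in a voiced consonant (*uphaw*, *gob*); -se when the stem ends in a vowel (*ozta*, *avmu*, *osi*).
The final sound of *tinahof* is /f/, which is a voiceless consonant, so the suffix is -ha, giving *tinahofha*.
Since the final sound of *unufu* is /u/ (a vowel), it takes -se, giving *unufuse*.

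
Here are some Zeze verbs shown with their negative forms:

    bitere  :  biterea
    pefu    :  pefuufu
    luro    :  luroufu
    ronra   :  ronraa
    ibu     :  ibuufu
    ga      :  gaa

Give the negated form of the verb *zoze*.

zozea

The pattern is rounding harmony: -ufu when the last vowel of the stem is a rounded vowel (*pefu*, *luro*, *ibu*); -a when the last vowel of the stem is an unrounded vowel (*bitere*, *ronra*, *ga*).
Since the last vowel of *zoze* is /e/ (an unrounded vowel), it takes -a, giving *zozea*.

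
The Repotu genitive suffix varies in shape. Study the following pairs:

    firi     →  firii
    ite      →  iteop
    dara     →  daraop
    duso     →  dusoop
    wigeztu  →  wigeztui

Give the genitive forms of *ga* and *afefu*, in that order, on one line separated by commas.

gaop, afefui

Looking at the last vowel of each stem: -i when the last vowel of the stem is a high vowel (*firi*, *wigeztu*); -op when the last vowel of the stem is a non-high vowel (*ite*, *dara*, *duso*).
Since the last vowel of *ga* is /a/ (a non-high vowel), it takes -op, giving *gaop*.
*afefu* — last vowel /u/ (a high vowel) → -i → *afefui*.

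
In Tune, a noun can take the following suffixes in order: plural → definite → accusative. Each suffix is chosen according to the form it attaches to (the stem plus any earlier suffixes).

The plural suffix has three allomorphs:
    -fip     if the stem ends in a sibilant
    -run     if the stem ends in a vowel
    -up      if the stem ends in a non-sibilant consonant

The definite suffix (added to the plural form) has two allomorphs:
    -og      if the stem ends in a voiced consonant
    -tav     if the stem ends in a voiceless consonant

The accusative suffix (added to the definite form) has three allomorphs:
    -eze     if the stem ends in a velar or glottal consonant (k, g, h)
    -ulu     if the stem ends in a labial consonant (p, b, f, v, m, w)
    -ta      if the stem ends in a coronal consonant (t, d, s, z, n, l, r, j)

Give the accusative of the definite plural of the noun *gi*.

girunogeze

*gi*: final sound = /i/, a vowel → -run → *girun*.
The plural form *girun* — final consonant /n/ (voiced) → -og → *girunog*.
The final consonant of the definite form *girunog* is /g/, which is velar/glottal, so the accusative suffix is -eze, giving *girunogeze*.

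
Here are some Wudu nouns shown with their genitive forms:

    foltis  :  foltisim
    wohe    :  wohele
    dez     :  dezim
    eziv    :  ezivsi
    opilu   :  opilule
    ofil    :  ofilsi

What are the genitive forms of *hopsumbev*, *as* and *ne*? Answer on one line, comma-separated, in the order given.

The alternation tracks the final sound of the stem — -im when the stem ends in a sibilant (*foltis*, *dez*); -si when the stem ends in a non-sibilant consonant (*eziv*, *ofil*); -le when the stem ends in a vowel (*wohe*, *opilu*).
Since the final sound of *hopsumbev* is /v/ (a non-sibilant consonant), it takes -si, giving *hopsumbevsi*.
*as* — final sound /s/ (a sibilant) → -im → *asim*.
*ne* — final sound /e/ (a vowel) → -le → *nele*.

hopsumbevsi, asim, nele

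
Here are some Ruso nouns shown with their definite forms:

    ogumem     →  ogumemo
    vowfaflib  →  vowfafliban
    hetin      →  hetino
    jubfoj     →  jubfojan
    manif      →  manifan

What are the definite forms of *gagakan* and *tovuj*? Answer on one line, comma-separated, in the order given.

gagakano, tovujan

The suffix is conditioned by the final consonant: -o when the stem ends in a nasal (*ogumem*, *hetin*); -an when the stem ends in a non-nasal consonant (*vowfaflib*, *jubfoj*, *manif*).
*gagakan* — final consonant /n/ (a nasal) → -o → *gagakano*.
The final consonant of *tovuj* is /j/, which is non-nasal, so the suffix is -an, giving *tovujan*.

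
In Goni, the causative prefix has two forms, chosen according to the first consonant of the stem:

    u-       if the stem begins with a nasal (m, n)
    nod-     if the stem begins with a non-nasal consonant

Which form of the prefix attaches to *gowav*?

Since the first consonant of *gowav* is /g/ (non-nasal), it takes nod-.

nod-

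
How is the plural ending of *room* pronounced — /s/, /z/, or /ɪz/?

/z/

The stem *room* ends in a voiced non-sibilant sound.
The plural suffix surfaces as /ɪz/ after sibilants, /s/ after other voiceless consonants, and /z/ after other voiced sounds.
So the plural -s on *room* is pronounced /z/.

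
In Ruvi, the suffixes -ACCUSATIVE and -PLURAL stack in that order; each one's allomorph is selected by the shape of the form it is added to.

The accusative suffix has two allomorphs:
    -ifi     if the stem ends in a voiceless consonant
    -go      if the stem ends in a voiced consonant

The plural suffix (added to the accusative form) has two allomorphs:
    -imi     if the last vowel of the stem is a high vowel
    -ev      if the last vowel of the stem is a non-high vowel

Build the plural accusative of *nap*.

napifiimi

*nap* — final consonant /p/ (voiceless) → -ifi → *napifi*.
The accusative form *napifi* — last vowel /i/ (a high vowel) → -imi → *napifiimi*.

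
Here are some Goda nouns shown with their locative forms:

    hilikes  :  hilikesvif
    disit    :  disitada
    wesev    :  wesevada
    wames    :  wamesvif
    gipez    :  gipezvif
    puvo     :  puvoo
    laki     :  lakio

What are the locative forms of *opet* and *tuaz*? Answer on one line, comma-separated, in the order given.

opetada, tuazvif

The alternation tracks the final sound of the stem — -vif when the stem ends in a sibilant (*hilikes*, *wames*, *gipez*); -ada when the stem ends in a non-sibilant consonant (*disit*, *wesev*); -o when the stem ends in a vowel (*puvo*, *laki*).
Since the final sound of *opet* is /t/ (a non-sibilant consonant), it takes -ada, giving *opetada*.
*tuaz* — final sound /z/ (a sibilant) → -vif → *tuazvif*.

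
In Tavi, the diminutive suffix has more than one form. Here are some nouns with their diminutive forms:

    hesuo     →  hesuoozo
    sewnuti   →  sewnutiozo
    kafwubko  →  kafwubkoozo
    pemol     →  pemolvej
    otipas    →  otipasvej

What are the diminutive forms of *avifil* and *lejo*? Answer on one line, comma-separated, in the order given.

avifilvej, lejoozo

The pattern is consonant vs. vowel: -vej when the stem ends in a consonant (*pemol*, *otipas*); -ozo when the stem ends in a vowel (*hesuo*, *sewnuti*, *kafwubko*).
*avifil*: final sound = /l/, a consonant → -vej → *avifilvej*.
*lejo* — final sound /o/ (a vowel) → -ozo → *lejoozo*.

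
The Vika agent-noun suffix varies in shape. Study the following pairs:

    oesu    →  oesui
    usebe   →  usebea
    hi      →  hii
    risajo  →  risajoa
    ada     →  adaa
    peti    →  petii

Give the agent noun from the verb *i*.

Looking at the last vowel of each stem: -i when the last vowel of the stem is a high vowel (*oesu*, *hi*, *peti*); -a when the last vowel of the stem is a non-high vowel (*usebe*, *risajo*, *ada*).
Since the last vowel of *i* is /i/ (a high vowel), it takes -i, giving *ii*.

ii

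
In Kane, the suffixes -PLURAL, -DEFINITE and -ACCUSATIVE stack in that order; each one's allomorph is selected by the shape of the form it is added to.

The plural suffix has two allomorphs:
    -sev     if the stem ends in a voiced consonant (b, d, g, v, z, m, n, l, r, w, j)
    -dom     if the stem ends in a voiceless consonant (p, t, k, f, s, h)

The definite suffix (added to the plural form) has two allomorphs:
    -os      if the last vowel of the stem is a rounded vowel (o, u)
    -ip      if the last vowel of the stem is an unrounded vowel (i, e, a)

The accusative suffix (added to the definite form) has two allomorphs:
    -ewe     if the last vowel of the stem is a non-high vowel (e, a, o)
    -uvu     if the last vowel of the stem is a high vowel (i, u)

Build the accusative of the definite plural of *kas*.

kasdomosewe

*kas* — final consonant /s/ (voiceless) → -dom → *kasdom*.
The plural form *kasdom* — last vowel /o/ (a rounded vowel) → -os → *kasdomos*.
The definite form *kasdomos*: last vowel = /o/, a non-high vowel → -ewe → *kasdomosewe*.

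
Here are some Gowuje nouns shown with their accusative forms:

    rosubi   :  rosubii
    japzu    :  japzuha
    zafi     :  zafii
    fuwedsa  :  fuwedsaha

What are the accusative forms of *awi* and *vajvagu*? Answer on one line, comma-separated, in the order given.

awii, vajvaguha

The alternation tracks the last vowel of the stem — -i when the last vowel of the stem is a front vowel (*rosubi*, *zafi*); -ha when the last vowel of the stem is a back vowel (*japzu*, *fuwedsa*).
Since the last vowel of *awi* is /i/ (a front vowel), it takes -i, giving *awii*.
The last vowel of *vajvagu* is /u/, which is a back vowel, so the suffix is -ha, giving *vajvaguha*.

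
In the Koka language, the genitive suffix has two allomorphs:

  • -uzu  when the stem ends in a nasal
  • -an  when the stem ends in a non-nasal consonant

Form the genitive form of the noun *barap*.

barapan

*barap* — final consonant /p/ (non-nasal) → -an → *barapan*.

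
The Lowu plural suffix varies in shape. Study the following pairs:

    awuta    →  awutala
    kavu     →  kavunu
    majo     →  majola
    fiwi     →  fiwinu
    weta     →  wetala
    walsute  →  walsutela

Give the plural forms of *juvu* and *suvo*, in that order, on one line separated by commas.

juvunu, suvola

The alternation tracks the last vowel of the stem — -nu when the last vowel of the stem is a high vowel (*kavu*, *fiwi*); -la when the last vowel of the stem is a non-high vowel (*awuta*, *majo*, *weta*, *walsute*).
*juvu*: last vowel = /u/, a high vowel → -nu → *juvunu*.
The last vowel of *suvo* is /o/, which is a non-high vowel, so the suffix is -la, giving *suvola*.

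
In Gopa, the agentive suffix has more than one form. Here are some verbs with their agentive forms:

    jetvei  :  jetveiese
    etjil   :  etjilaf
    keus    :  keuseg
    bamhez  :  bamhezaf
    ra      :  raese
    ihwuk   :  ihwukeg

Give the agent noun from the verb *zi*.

ziese

The alternation tracks the final sound of the stem — -eg when the stem ends in a voiceless consonant (*keus*, *ihwuk*); -af when the stem ends in a voiced consonant (*etjil*, *bamhez*); -ese when the stem ends in a vowel (*jetvei*, *ra*).
*zi*: final sound = /i/, a vowel → -ese → *ziese*.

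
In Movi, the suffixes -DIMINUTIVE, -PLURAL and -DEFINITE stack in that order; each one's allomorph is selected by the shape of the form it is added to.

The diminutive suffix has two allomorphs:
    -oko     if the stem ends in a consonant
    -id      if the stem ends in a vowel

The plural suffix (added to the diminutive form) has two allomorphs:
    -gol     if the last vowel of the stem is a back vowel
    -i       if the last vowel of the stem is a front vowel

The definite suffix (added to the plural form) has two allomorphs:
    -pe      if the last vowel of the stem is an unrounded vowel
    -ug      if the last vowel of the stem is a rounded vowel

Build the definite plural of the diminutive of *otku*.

otkuidipe

*otku*: final sound = /u/, a vowel → -id → *otkuid*.
Since the last vowel of the diminutive form *otkuid* is /i/ (a front vowel), it takes -i, giving *otkuidi*.
Since the last vowel of the plural form *otkuidi* is /i/ (an unrounded vowel), it takes -pe, giving *otkuidipe*.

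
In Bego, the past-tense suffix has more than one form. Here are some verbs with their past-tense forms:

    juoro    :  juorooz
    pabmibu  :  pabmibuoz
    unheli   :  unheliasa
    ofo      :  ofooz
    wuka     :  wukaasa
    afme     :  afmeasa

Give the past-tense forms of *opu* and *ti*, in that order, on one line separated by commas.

opuoz, tiasa

Looking at the last vowel of each stem: -oz when the last vowel of the stem is a rounded vowel (*juoro*, *pabmibu*, *ofo*); -asa when the last vowel of the stem is an unrounded vowel (*unheli*, *wuka*, *afme*).
*opu*: last vowel = /u/, a rounded vowel → -oz → *opuoz*.
Since the last vowel of *ti* is /i/ (an unrounded vowel), it takes -asa, giving *tiasa*.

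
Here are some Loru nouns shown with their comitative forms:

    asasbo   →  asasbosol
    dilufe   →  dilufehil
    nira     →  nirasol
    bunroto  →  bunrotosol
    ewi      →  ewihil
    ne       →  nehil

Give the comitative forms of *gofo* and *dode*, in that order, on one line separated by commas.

The pattern is front/back vowel harmony: -hil when the last vowel of the stem is a front vowel (*dilufe*, *ewi*, *ne*); -sol when the last vowel of the stem is a back vowel (*asasbo*, *nira*, *bunroto*).
*gofo* — last vowel /o/ (a back vowel) → -sol → *gofosol*.
*dode*: last vowel = /e/, a front vowel → -hil → *dodehil*.

gofosol, dodehil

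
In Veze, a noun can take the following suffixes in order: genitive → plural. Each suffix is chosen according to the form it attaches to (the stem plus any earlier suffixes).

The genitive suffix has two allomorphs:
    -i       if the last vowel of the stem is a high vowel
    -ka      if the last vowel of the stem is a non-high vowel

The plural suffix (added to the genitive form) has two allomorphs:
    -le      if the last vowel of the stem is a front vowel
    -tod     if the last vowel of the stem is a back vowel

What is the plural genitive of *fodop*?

fodopkatod

Since the last vowel of *fodop* is /o/ (a non-high vowel), it takes -ka, giving *fodopka*.
The genitive form *fodopka*: last vowel = /a/, a back vowel → -tod → *fodopkatod*.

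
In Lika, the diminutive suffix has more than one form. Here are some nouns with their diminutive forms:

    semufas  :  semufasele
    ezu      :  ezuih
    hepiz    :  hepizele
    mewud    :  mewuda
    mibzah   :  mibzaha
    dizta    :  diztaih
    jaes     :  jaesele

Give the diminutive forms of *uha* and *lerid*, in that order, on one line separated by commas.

uhaih, lerida

The alternation tracks the final sound of the stem — -ele when the stem ends in a sibilant (*semufas*, *hepiz*, *jaes*); -a when the stem ends in a non-sibilant consonant (*mewud*, *mibzah*); -ih when the stem ends in a vowel (*ezu*, *dizta*).
Since the final sound of *uha* is /a/ (a vowel), it takes -ih, giving *uhaih*.
*lerid* — final sound /d/ (a non-sibilant consonant) → -a → *lerida*.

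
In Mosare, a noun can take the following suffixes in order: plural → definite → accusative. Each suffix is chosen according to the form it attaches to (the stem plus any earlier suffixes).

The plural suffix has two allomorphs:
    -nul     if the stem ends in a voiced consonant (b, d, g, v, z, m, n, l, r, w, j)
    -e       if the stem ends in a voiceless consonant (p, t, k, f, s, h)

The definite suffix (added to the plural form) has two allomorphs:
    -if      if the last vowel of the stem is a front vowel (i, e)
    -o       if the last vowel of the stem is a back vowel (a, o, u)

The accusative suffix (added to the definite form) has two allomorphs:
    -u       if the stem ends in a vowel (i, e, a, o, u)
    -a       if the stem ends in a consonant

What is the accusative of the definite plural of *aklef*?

Since the final consonant of *aklef* is /f/ (voiceless), it takes -e, giving *aklefe*.
The plural form *aklefe*: last vowel = /e/, a front vowel → -if → *aklefeif*.
Since the final sound of the definite form *aklefeif* is /f/ (a consonant), it takes -a, giving *aklefeifa*.

aklefeifa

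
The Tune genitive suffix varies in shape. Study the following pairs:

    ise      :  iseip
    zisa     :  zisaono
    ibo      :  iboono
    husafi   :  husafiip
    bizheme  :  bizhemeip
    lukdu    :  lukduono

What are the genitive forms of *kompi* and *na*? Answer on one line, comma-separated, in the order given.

Looking at the last vowel of each stem: -ip when the last vowel of the stem is a front vowel (*ise*, *husafi*, *bizheme*); -ono when the last vowel of the stem is a back vowel (*zisa*, *ibo*, *lukdu*).
*kompi*: last vowel = /i/, a front vowel → -ip → *kompiip*.
*na* — last vowel /a/ (a back vowel) → -ono → *naono*.

kompiip, naono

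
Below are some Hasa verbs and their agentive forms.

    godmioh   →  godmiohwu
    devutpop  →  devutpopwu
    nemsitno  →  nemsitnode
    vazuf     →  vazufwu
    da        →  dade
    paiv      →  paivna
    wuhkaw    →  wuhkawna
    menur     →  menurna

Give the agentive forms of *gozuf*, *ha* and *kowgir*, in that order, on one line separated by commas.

The pattern is voicing of the final sound: -wu when the stem ends in a voiceless consonant (*godmioh*, *devutpop*, *vazuf*); -na when the stem ends in a voiced consonant (*paiv*, *wuhkaw*, *menur*); -de when the stem ends in a vowel (*nemsitno*, *da*).
The final sound of *gozuf* is /f/, which is a voiceless consonant, so the suffix is -wu, giving *gozufwu*.
Since the final sound of *ha* is /a/ (a vowel), it takes -de, giving *hade*.
*kowgir* — final sound /r/ (a voiced consonant) → -na → *kowgirna*.

gozufwu, hade, kowgirna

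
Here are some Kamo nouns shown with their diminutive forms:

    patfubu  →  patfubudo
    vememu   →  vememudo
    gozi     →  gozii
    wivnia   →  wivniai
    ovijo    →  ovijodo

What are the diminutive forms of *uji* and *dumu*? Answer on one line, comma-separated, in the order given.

The suffix is conditioned by the last vowel: -do when the last vowel of the stem is a rounded vowel (*patfubu*, *vememu*, *ovijo*); -i when the last vowel of the stem is an unrounded vowel (*gozi*, *wivnia*).
The last vowel of *uji* is /i/, which is an unrounded vowel, so the suffix is -i, giving *ujii*.
*dumu*: last vowel = /u/, a rounded vowel → -do → *dumudo*.

ujii, dumudo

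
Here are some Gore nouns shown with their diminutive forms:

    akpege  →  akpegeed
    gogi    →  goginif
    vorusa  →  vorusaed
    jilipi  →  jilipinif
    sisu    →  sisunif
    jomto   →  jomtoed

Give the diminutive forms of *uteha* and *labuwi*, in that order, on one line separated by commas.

utehaed, labuwinif

Looking at the last vowel of each stem: -nif when the last vowel of the stem is a high vowel (*gogi*, *jilipi*, *sisu*); -ed when the last vowel of the stem is a non-high vowel (*akpege*, *vorusa*, *jomto*).
The last vowel of *uteha* is /a/, which is a non-high vowel, so the suffix is -ed, giving *utehaed*.
Since the last vowel of *labuwi* is /i/ (a high vowel), it takes -nif, giving *labuwinif*.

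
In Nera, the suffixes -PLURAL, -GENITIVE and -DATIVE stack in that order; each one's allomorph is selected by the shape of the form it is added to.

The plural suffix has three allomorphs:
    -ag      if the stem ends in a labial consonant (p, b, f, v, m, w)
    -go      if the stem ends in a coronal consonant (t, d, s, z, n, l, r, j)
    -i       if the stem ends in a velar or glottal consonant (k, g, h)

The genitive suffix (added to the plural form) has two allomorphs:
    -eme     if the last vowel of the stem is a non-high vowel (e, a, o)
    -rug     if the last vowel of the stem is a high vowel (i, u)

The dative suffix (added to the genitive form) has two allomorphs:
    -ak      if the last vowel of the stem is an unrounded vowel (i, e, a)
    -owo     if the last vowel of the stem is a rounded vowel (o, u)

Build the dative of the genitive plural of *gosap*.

*gosap* — final consonant /p/ (labial) → -ag → *gosapag*.
The plural form *gosapag* — last vowel /a/ (a non-high vowel) → -eme → *gosapageme*.
The last vowel of the genitive form *gosapageme* is /e/, which is an unrounded vowel, so the dative suffix is -ak, giving *gosapagemeak*.

gosapagemeak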